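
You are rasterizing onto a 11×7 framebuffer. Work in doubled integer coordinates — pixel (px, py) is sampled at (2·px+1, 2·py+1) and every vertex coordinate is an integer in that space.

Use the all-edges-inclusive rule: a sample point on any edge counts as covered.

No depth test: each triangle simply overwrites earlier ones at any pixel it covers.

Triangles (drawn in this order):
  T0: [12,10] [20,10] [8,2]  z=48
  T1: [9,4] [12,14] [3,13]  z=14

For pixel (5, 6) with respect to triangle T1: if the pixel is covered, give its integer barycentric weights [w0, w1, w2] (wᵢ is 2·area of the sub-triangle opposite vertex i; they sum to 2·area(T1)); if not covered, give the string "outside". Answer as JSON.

T0:
  2·area = 64  (B↔C swapped to make it positive)
  edge (12, 10)→(8, 2): d=(-4,-8) inclusive
  edge (8, 2)→(20, 10): d=(12,8) inclusive
  edge (20, 10)→(12, 10): d=(-8,0) inclusive
    (4,1)@(9, 3): e=[4,4,56] → #
    (5,1)@(11, 3): e=[20,-12,56] → ·
    (4,2)@(9, 5): e=[-4,28,40] → ·
    (5,2)@(11, 5): e=[12,12,40] → #
    (6,2)@(13, 5): e=[28,-4,40] → ·
    (5,3)@(11, 7): e=[4,36,24] → #
    (6,3)@(13, 7): e=[20,20,24] → #
    (7,3)@(15, 7): e=[36,4,24] → #
    (8,3)@(17, 7): e=[52,-12,24] → ·
    (5,4)@(11, 9): e=[-4,60,8] → ·
    (6,4)@(13, 9): e=[12,44,8] → #
    (8,4)@(17, 9): e=[44,12,8] → #
  covered (8 px):
    · · · · · · · · · · ·
    · · · · # · · · · · ·
    · · · · · # · · · · ·
    · · · · · # # # · · ·
    · · · · · · # # # · ·
    · · · · · · · · · · ·
    · · · · · · · · · · ·
T1:
  2·area = 87
  edge (9, 4)→(12, 14): d=(3,10) inclusive
  edge (12, 14)→(3, 13): d=(-9,-1) inclusive
  edge (3, 13)→(9, 4): d=(6,-9) inclusive
    (5,0)@(11, 1): e=[-29,116,0] → ·  [on edge]
    (4,2)@(9, 5): e=[3,78,6] → #
    (5,2)@(11, 5): e=[-17,80,24] → ·
    (3,3)@(7, 7): e=[29,58,0] → #  [on edge]
    (5,3)@(11, 7): e=[-11,62,36] → ·
    (3,4)@(7, 9): e=[35,40,12] → #
    (5,4)@(11, 9): e=[-5,44,48] → ·
    (2,5)@(5, 11): e=[61,20,6] → #
    (5,5)@(11, 11): e=[1,26,60] → #
    (6,5)@(13, 11): e=[-19,28,78] → ·
    (1,6)@(3, 13): e=[87,0,0] → #  [on edge]
    (6,6)@(13, 13): e=[-13,10,90] → ·
  covered (14 px):
    · · · · · · · · · · ·
    · · · · · · · · · · ·
    · · · · # · · · · · ·
    · · · # # · · · · · ·
    · · · # # · · · · · ·
    · · # # # # · · · · ·
    · # # # # # · · · · ·

Answer: [8,72,7]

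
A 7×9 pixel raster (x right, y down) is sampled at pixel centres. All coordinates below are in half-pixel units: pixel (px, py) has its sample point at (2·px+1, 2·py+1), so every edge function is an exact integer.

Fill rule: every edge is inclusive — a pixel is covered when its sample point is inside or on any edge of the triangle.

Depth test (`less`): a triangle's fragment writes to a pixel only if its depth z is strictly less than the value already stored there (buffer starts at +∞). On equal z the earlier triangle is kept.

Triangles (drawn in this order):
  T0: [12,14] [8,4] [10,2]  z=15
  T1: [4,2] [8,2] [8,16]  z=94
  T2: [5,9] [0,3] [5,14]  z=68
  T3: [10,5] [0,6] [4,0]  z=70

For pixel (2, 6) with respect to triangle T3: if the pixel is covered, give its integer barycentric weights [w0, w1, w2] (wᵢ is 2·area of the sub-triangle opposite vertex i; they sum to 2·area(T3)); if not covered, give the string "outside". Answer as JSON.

T0:
  2·area = 28
  edge (12, 14)→(8, 4): d=(-4,-10) inclusive
  edge (8, 4)→(10, 2): d=(2,-2) inclusive
  edge (10, 2)→(12, 14): d=(2,12) inclusive
    (5,0)@(11, 1): e=[42,0,-14] → ·  [on edge]
    (4,1)@(9, 3): e=[14,0,14] → █  [on edge]
    (5,1)@(11, 3): e=[34,4,-10] → ·
    (3,2)@(7, 5): e=[-14,0,42] → ·  [on edge]
    (4,2)@(9, 5): e=[6,4,18] → █
    (5,2)@(11, 5): e=[26,8,-6] → ·
    (2,3)@(5, 7): e=[-42,0,70] → ·  [on edge]
    (4,3)@(9, 7): e=[-2,8,22] → ·
    (1,4)@(3, 9): e=[-70,0,98] → ·  [on edge]
    (5,4)@(11, 9): e=[10,16,2] → █
    (6,4)@(13, 9): e=[30,20,-22] → ·
    (0,5)@(1, 11): e=[-98,0,126] → ·  [on edge]
  covered (4 px):
    · · · · · · ·
    · · · · █ · ·
    · · · · █ · ·
    · · · · · · ·
    · · · · · █ ·
    · · · · · █ ·
    · · · · · · ·
    · · · · · · ·
    · · · · · · ·
T1:
  2·area = 56
  edge (4, 2)→(8, 2): d=(4,0) inclusive
  edge (8, 2)→(8, 16): d=(0,14) inclusive
  edge (8, 16)→(4, 2): d=(-4,-14) inclusive
    (2,1)@(5, 3): e=[4,42,10] → █
    (3,1)@(7, 3): e=[4,14,38] → █
    (4,1)@(9, 3): e=[4,-14,66] → ·
    (2,2)@(5, 5): e=[12,42,2] → █
    (4,2)@(9, 5): e=[12,-14,58] → ·
    (2,3)@(5, 7): e=[20,42,-6] → ·
    (3,3)@(7, 7): e=[20,14,22] → █
    (4,3)@(9, 7): e=[20,-14,50] → ·
    (3,4)@(7, 9): e=[28,14,14] → █
    (4,4)@(9, 9): e=[28,-14,42] → ·
    (3,5)@(7, 11): e=[36,14,6] → █
    (4,5)@(9, 11): e=[36,-14,34] → ·
  covered (7 px):
    · · · · · · ·
    · · █ █ · · ·
    · · █ █ · · ·
    · · · █ · · ·
    · · · █ · · ·
    · · · █ · · ·
    · · · · · · ·
    · · · · · · ·
    · · · · · · ·
T2:
  2·area = 25  (B↔C swapped to make it positive)
  edge (5, 9)→(5, 14): d=(0,5) inclusive
  edge (5, 14)→(0, 3): d=(-5,-11) inclusive
  edge (0, 3)→(5, 9): d=(5,6) inclusive
    (2,0)@(5, 1): e=[0,65,-40] → ·  [on edge]
    (2,1)@(5, 3): e=[0,55,-30] → ·  [on edge]
    (0,2)@(1, 5): e=[20,1,4] → █
    (1,2)@(3, 5): e=[10,23,-8] → ·
    (2,2)@(5, 5): e=[0,45,-20] → ·  [on edge]
    (0,3)@(1, 7): e=[20,-9,14] → ·
    (1,3)@(3, 7): e=[10,13,2] → █
    (2,3)@(5, 7): e=[0,35,-10] → ·  [on edge]
    (1,4)@(3, 9): e=[10,3,12] → █
    (2,4)@(5, 9): e=[0,25,0] → █  [on edge]
    (3,4)@(7, 9): e=[-10,47,-12] → ·
    (1,5)@(3, 11): e=[10,-7,22] → ·
    (2,5)@(5, 11): e=[0,15,10] → █  [on edge]
    (2,6)@(5, 13): e=[0,5,20] → █  [on edge]
    (2,7)@(5, 15): e=[0,-5,30] → ·  [on edge]
    (2,8)@(5, 17): e=[0,-15,40] → ·  [on edge]
  covered (6 px):
    · · · · · · ·
    · · · · · · ·
    █ · · · · · ·
    · █ · · · · ·
    · █ █ · · · ·
    · · █ · · · ·
    · · █ · · · ·
    · · · · · · ·
    · · · · · · ·
T3:
  2·area = 56
  edge (10, 5)→(0, 6): d=(-10,1) inclusive
  edge (0, 6)→(4, 0): d=(4,-6) inclusive
  edge (4, 0)→(10, 5): d=(6,5) inclusive
    (2,0)@(5, 1): e=[45,10,1] → █
    (3,0)@(7, 1): e=[43,22,-9] → ·
    (1,1)@(3, 3): e=[27,6,23] → █
    (3,1)@(7, 3): e=[23,30,3] → █
    (4,1)@(9, 3): e=[21,42,-7] → ·
    (0,2)@(1, 5): e=[9,2,45] → █
    (4,2)@(9, 5): e=[1,50,5] → █
    (5,2)@(11, 5): e=[-1,62,-5] → ·
    (0,3)@(1, 7): e=[-11,10,57] → ·
    (1,3)@(3, 7): e=[-13,22,47] → ·
    (2,3)@(5, 7): e=[-15,34,37] → ·
    (3,3)@(7, 7): e=[-17,46,27] → ·
  covered (9 px):
    · · █ · · · ·
    · █ █ █ · · ·
    █ █ █ █ █ · ·
    · · · · · · ·
    · · · · · · ·
    · · · · · · ·
    · · · · · · ·
    · · · · · · ·
    · · · · · · ·

Final: "outside"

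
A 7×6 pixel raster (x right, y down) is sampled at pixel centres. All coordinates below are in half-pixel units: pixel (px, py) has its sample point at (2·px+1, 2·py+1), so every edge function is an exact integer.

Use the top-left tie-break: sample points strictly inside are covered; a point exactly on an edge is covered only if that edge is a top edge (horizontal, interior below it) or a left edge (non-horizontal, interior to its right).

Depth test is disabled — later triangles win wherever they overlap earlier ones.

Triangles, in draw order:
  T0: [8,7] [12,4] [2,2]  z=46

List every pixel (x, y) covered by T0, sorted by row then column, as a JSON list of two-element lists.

T0:
  2·area = 38  (B↔C swapped to make it positive)
  edge (8, 7)→(2, 2): d=(-6,-5) top-left  bias=+0
  edge (2, 2)→(12, 4): d=(10,2) right/bottom  bias=-1
  edge (12, 4)→(8, 7): d=(-4,3) right/bottom  bias=-1
    (2,1)@(5, 3): e=[9,4,25] → █
    (3,1)@(7, 3): e=[19,0,19] → ·  [on edge]
    (2,2)@(5, 5): e=[-3,24,17] → ·
    (3,2)@(7, 5): e=[7,20,11] → █
    (4,2)@(9, 5): e=[17,16,5] → █
    (5,2)@(11, 5): e=[27,12,-1] → ·
    (3,3)@(7, 7): e=[-5,40,3] → ·
    (4,3)@(9, 7): e=[5,36,-3] → ·
  covered (3 px):
    · · · · · · ·
    · · █ · · · ·
    · · · █ █ · ·
    · · · · · · ·
    · · · · · · ·
    · · · · · · ·

Final: [[2,1],[3,2],[4,2]]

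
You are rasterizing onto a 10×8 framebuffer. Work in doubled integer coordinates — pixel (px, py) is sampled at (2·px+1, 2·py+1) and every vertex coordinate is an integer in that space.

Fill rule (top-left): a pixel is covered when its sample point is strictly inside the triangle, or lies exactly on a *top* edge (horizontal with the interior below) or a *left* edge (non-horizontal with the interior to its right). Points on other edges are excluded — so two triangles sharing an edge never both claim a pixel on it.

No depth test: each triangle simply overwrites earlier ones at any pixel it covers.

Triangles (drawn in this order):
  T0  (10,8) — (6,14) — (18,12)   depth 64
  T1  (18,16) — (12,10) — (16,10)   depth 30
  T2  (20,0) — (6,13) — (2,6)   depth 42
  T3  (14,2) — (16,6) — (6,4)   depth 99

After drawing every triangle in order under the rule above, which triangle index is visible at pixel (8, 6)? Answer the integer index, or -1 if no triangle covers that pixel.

T0:
  2·area = 64  (B↔C swapped to make it positive)
  edge (10, 8)→(18, 12): d=(8,4) right/bottom  bias=-1
  edge (18, 12)→(6, 14): d=(-12,2) right/bottom  bias=-1
  edge (6, 14)→(10, 8): d=(4,-6) top-left  bias=+0
    (5,4)@(11, 9): e=[4,50,10] → █
    (6,4)@(13, 9): e=[-4,46,22] → ·
    (4,5)@(9, 11): e=[28,30,6] → █
    (6,5)@(13, 11): e=[12,22,30] → █
    (7,5)@(15, 11): e=[4,18,42] → █
    (8,5)@(17, 11): e=[-4,14,54] → ·
    (3,6)@(7, 13): e=[52,10,2] → █
    (6,6)@(13, 13): e=[28,-2,38] → ·
    (7,6)@(15, 13): e=[20,-6,50] → ·
    (3,7)@(7, 15): e=[68,-14,10] → ·
    (4,7)@(9, 15): e=[60,-18,22] → ·
    (5,7)@(11, 15): e=[52,-22,34] → ·
  covered (8 px):
    · · · · · · · · · ·
    · · · · · · · · · ·
    · · · · · · · · · ·
    · · · · · · · · · ·
    · · · · · █ · · · ·
    · · · · █ █ █ █ · ·
    · · · █ █ █ · · · ·
    · · · · · · · · · ·
T1:
  2·area = 24
  edge (18, 16)→(12, 10): d=(-6,-6) top-left  bias=+0
  edge (12, 10)→(16, 10): d=(4,0) top-left  bias=+0
  edge (16, 10)→(18, 16): d=(2,6) right/bottom  bias=-1
    (1,0)@(3, 1): e=[0,-36,60] → ·  [on edge]
    (6,0)@(13, 1): e=[60,-36,0] → ·  [on edge]
    (2,1)@(5, 3): e=[0,-28,52] → ·  [on edge]
    (3,2)@(7, 5): e=[0,-20,44] → ·  [on edge]
    (4,3)@(9, 7): e=[0,-12,36] → ·  [on edge]
    (7,3)@(15, 7): e=[36,-12,0] → ·  [on edge]
    (5,4)@(11, 9): e=[0,-4,28] → ·  [on edge]
    (6,5)@(13, 11): e=[0,4,20] → █  [on edge]
    (7,5)@(15, 11): e=[12,4,8] → █
    (8,5)@(17, 11): e=[24,4,-4] → ·
    (6,6)@(13, 13): e=[-12,12,24] → ·
    (7,6)@(15, 13): e=[0,12,12] → █  [on edge]
    (8,6)@(17, 13): e=[12,12,0] → ·  [on edge]
    (8,7)@(17, 15): e=[0,20,4] → █  [on edge]
  covered (4 px):
    · · · · · · · · · ·
    · · · · · · · · · ·
    · · · · · · · · · ·
    · · · · · · · · · ·
    · · · · · · · · · ·
    · · · · · · █ █ · ·
    · · · · · · · █ · ·
    · · · · · · · · █ ·
T2:
  2·area = 150
  edge (20, 0)→(6, 13): d=(-14,13) right/bottom  bias=-1
  edge (6, 13)→(2, 6): d=(-4,-7) top-left  bias=+0
  edge (2, 6)→(20, 0): d=(18,-6) top-left  bias=+0
    (8,0)@(17, 1): e=[25,125,0] → █  [on edge]
    (9,0)@(19, 1): e=[-1,139,12] → ·
    (5,1)@(11, 3): e=[75,75,0] → █  [on edge]
    (6,1)@(13, 3): e=[49,89,12] → █
    (7,1)@(15, 3): e=[23,103,24] → █
    (8,1)@(17, 3): e=[-3,117,36] → ·
    (2,2)@(5, 5): e=[125,25,0] → █  [on edge]
    (3,2)@(7, 5): e=[99,39,12] → █
    (4,2)@(9, 5): e=[73,53,24] → █
    (7,2)@(15, 5): e=[-5,95,60] → ·
    (1,3)@(3, 7): e=[123,3,24] → █
    (6,3)@(13, 7): e=[-7,73,84] → ·
  covered (19 px):
    · · · · · · · · █ ·
    · · · · · █ █ █ · ·
    · · █ █ █ █ █ · · ·
    · █ █ █ █ █ · · · ·
    · · █ █ █ · · · · ·
    · · █ █ · · · · · ·
    · · · · · · · · · ·
    · · · · · · · · · ·
T3:
  2·area = 36
  edge (14, 2)→(16, 6): d=(2,4) right/bottom  bias=-1
  edge (16, 6)→(6, 4): d=(-10,-2) top-left  bias=+0
  edge (6, 4)→(14, 2): d=(8,-2) top-left  bias=+0
    (0,1)@(1, 3): e=[54,0,-18] → ·  [on edge]
    (5,1)@(11, 3): e=[14,20,2] → █
    (6,1)@(13, 3): e=[6,24,6] → █
    (7,1)@(15, 3): e=[-2,28,10] → ·
    (5,2)@(11, 5): e=[18,0,18] → █  [on edge]
    (7,2)@(15, 5): e=[2,8,26] → █
    (8,2)@(17, 5): e=[-6,12,30] → ·
    (5,3)@(11, 7): e=[22,-20,34] → ·
    (6,3)@(13, 7): e=[14,-16,38] → ·
    (7,3)@(15, 7): e=[6,-12,42] → ·
  covered (5 px):
    · · · · · · · · · ·
    · · · · · █ █ · · ·
    · · · · · █ █ █ · ·
    · · · · · · · · · ·
    · · · · · · · · · ·
    · · · · · · · · · ·
    · · · · · · · · · ·
    · · · · · · · · · ·

Z-buffer (winner per pixel, '.' = empty):
  . . . . . . . . 2 .
  . . . . . 3 3 2 . .
  . . 2 2 2 3 3 3 . .
  . 2 2 2 2 2 . . . .
  . . 2 2 2 0 . . . .
  . . 2 2 0 0 1 1 . .
  . . . 0 0 0 . 1 . .
  . . . . . . . . 1 .

Answer: -1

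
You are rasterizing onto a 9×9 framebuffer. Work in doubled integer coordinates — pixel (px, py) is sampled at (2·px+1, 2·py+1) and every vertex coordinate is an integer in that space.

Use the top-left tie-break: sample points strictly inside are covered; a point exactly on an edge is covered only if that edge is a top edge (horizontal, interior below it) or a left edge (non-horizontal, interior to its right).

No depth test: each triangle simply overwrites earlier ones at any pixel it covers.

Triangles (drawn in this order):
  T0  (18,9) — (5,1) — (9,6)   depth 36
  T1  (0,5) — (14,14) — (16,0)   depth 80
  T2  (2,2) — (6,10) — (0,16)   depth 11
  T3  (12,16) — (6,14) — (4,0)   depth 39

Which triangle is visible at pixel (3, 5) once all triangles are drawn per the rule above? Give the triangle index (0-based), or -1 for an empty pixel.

T0:
  2·area = 33  (B↔C swapped to make it positive)
  edge (18, 9)→(9, 6): d=(-9,-3) top-left  bias=+0
  edge (9, 6)→(5, 1): d=(-4,-5) top-left  bias=+0
  edge (5, 1)→(18, 9): d=(13,8) right/bottom  bias=-1
    (2,0)@(5, 1): e=[33,0,0] → ·  [on edge]
    (3,1)@(7, 3): e=[21,2,10] → #
    (4,1)@(9, 3): e=[27,12,-6] → ·
    (3,2)@(7, 5): e=[3,-6,36] → ·
    (4,2)@(9, 5): e=[9,4,20] → #
    (5,2)@(11, 5): e=[15,14,4] → #
    (6,2)@(13, 5): e=[21,24,-12] → ·
    (4,3)@(9, 7): e=[-9,-4,46] → ·
    (5,3)@(11, 7): e=[-3,6,30] → ·
    (6,3)@(13, 7): e=[3,16,14] → #
    (7,3)@(15, 7): e=[9,26,-2] → ·
    (6,4)@(13, 9): e=[-15,8,40] → ·
    (6,5)@(13, 11): e=[-33,0,66] → ·  [on edge]
  covered (4 px):
    · · · · · · · · ·
    · · · # · · · · ·
    · · · · # # · · ·
    · · · · · · # · ·
    · · · · · · · · ·
    · · · · · · · · ·
    · · · · · · · · ·
    · · · · · · · · ·
    · · · · · · · · ·
T1:
  2·area = 214  (B↔C swapped to make it positive)
  edge (0, 5)→(16, 0): d=(16,-5) top-left  bias=+0
  edge (16, 0)→(14, 14): d=(-2,14) right/bottom  bias=-1
  edge (14, 14)→(0, 5): d=(-14,-9) top-left  bias=+0
    (6,0)@(13, 1): e=[1,40,173] → #
    (7,0)@(15, 1): e=[11,12,191] → #
    (8,0)@(17, 1): e=[21,-16,209] → ·
    (3,1)@(7, 3): e=[3,120,91] → #
    (4,1)@(9, 3): e=[13,92,109] → #
    (5,1)@(11, 3): e=[23,64,127] → #
    (8,1)@(17, 3): e=[53,-20,181] → ·
    (0,2)@(1, 5): e=[5,200,9] → #
    (1,2)@(3, 5): e=[15,172,27] → #
    (2,2)@(5, 5): e=[25,144,45] → #
    (8,2)@(17, 5): e=[85,-24,153] → ·
    (0,3)@(1, 7): e=[37,196,-19] → ·
    (7,3)@(15, 7): e=[107,0,107] → ·  [on edge]
  covered (27 px):
    · · · · · · # # ·
    · · · # # # # # ·
    # # # # # # # # ·
    · · # # # # # · ·
    · · · # # # # · ·
    · · · · · # # · ·
    · · · · · · # · ·
    · · · · · · · · ·
    · · · · · · · · ·
T2:
  2·area = 72
  edge (2, 2)→(6, 10): d=(4,8) right/bottom  bias=-1
  edge (6, 10)→(0, 16): d=(-6,6) right/bottom  bias=-1
  edge (0, 16)→(2, 2): d=(2,-14) top-left  bias=+0
    (7,0)@(15, 1): e=[-108,0,180] → ·  [on edge]
    (6,1)@(13, 3): e=[-84,0,156] → ·  [on edge]
    (1,2)@(3, 5): e=[4,48,20] → #
    (2,2)@(5, 5): e=[-12,36,48] → ·
    (5,2)@(11, 5): e=[-60,0,132] → ·  [on edge]
    (1,3)@(3, 7): e=[12,36,24] → #
    (2,3)@(5, 7): e=[-4,24,52] → ·
    (4,3)@(9, 7): e=[-36,0,108] → ·  [on edge]
    (0,4)@(1, 9): e=[36,36,0] → #  [on edge]
    (2,4)@(5, 9): e=[4,12,56] → #
    (3,4)@(7, 9): e=[-12,0,84] → ·  [on edge]
    (0,5)@(1, 11): e=[44,24,4] → #
    (2,5)@(5, 11): e=[12,0,60] → ·  [on edge]
    (1,6)@(3, 13): e=[36,0,36] → ·  [on edge]
    (0,7)@(1, 15): e=[60,0,12] → ·  [on edge]
  covered (8 px):
    · · · · · · · · ·
    · · · · · · · · ·
    · # · · · · · · ·
    · # · · · · · · ·
    # # # · · · · · ·
    # # · · · · · · ·
    # · · · · · · · ·
    · · · · · · · · ·
    · · · · · · · · ·
T3:
  2·area = 80
  edge (12, 16)→(6, 14): d=(-6,-2) top-left  bias=+0
  edge (6, 14)→(4, 0): d=(-2,-14) top-left  bias=+0
  edge (4, 0)→(12, 16): d=(8,16) right/bottom  bias=-1
    (2,1)@(5, 3): e=[64,8,8] → #
    (3,1)@(7, 3): e=[68,36,-24] → ·
    (2,2)@(5, 5): e=[52,4,24] → #
    (3,2)@(7, 5): e=[56,32,-8] → ·
    (2,3)@(5, 7): e=[40,0,40] → #  [on edge]
    (3,3)@(7, 7): e=[44,28,8] → #
    (4,3)@(9, 7): e=[48,56,-24] → ·
    (2,4)@(5, 9): e=[28,-4,56] → ·
    (3,4)@(7, 9): e=[32,24,24] → #
    (4,4)@(9, 9): e=[36,52,-8] → ·
    (3,5)@(7, 11): e=[20,20,40] → #
    (4,5)@(9, 11): e=[24,48,8] → #
    (1,6)@(3, 13): e=[0,-40,120] → ·  [on edge]
    (4,7)@(9, 15): e=[0,40,40] → #  [on edge]
    (7,8)@(15, 17): e=[0,120,-40] → ·  [on edge]
  covered (11 px):
    · · · · · · · · ·
    · · # · · · · · ·
    · · # · · · · · ·
    · · # # · · · · ·
    · · · # · · · · ·
    · · · # # · · · ·
    · · · # # · · · ·
    · · · · # # · · ·
    · · · · · · · · ·

Z-buffer (winner per pixel, '.' = empty):
  . . . . . . 1 1 .
  . . 3 1 1 1 1 1 .
  1 2 3 1 1 1 1 1 .
  . 2 3 3 1 1 1 . .
  2 2 2 3 1 1 1 . .
  2 2 . 3 3 1 1 . .
  2 . . 3 3 . 1 . .
  . . . . 3 3 . . .
  . . . . . . . . .

Answer: 3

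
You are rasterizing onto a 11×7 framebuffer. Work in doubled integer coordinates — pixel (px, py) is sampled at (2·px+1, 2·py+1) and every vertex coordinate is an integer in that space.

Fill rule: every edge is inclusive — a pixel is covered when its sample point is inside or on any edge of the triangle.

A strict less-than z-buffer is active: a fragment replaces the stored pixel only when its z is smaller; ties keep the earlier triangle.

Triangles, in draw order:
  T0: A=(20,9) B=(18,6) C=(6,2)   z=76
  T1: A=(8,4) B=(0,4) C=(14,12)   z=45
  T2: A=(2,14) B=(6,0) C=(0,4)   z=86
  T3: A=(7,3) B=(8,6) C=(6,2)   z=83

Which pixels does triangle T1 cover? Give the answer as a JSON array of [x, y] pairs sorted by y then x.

T0:
  2·area = 28  (B↔C swapped to make it positive)
  edge (20, 9)→(6, 2): d=(-14,-7) inclusive
  edge (6, 2)→(18, 6): d=(12,4) inclusive
  edge (18, 6)→(20, 9): d=(2,3) inclusive
    (1,0)@(3, 1): e=[-7,0,35] → ·  [on edge]
    (4,1)@(9, 3): e=[7,0,21] → █  [on edge]
    (5,1)@(11, 3): e=[21,-8,15] → ·
    (4,2)@(9, 5): e=[-21,24,25] → ·
    (6,2)@(13, 5): e=[7,8,13] → █
    (7,2)@(15, 5): e=[21,0,7] → █  [on edge]
    (8,2)@(17, 5): e=[35,-8,1] → ·
    (6,3)@(13, 7): e=[-21,32,17] → ·
    (7,3)@(15, 7): e=[-7,24,11] → ·
    (8,3)@(17, 7): e=[7,16,5] → █
    (9,3)@(19, 7): e=[21,8,-1] → ·
    (10,3)@(21, 7): e=[35,0,-7] → ·  [on edge]
  covered (4 px):
    · · · · · · · · · · ·
    · · · · █ · · · · · ·
    · · · · · · █ █ · · ·
    · · · · · · · · █ · ·
    · · · · · · · · · · ·
    · · · · · · · · · · ·
    · · · · · · · · · · ·
T1:
  2·area = 64  (B↔C swapped to make it positive)
  edge (8, 4)→(14, 12): d=(6,8) inclusive
  edge (14, 12)→(0, 4): d=(-14,-8) inclusive
  edge (0, 4)→(8, 4): d=(8,0) inclusive
    (1,2)@(3, 5): e=[46,10,8] → █
    (2,2)@(5, 5): e=[30,26,8] → █
    (3,2)@(7, 5): e=[14,42,8] → █
    (4,2)@(9, 5): e=[-2,58,8] → ·
    (1,3)@(3, 7): e=[58,-18,24] → ·
    (2,3)@(5, 7): e=[42,-2,24] → ·
    (3,3)@(7, 7): e=[26,14,24] → █
    (4,3)@(9, 7): e=[10,30,24] → █
    (5,3)@(11, 7): e=[-6,46,24] → ·
    (3,4)@(7, 9): e=[38,-14,40] → ·
    (4,4)@(9, 9): e=[22,2,40] → █
    (5,4)@(11, 9): e=[6,18,40] → █
  covered (8 px):
    · · · · · · · · · · ·
    · · · · · · · · · · ·
    · █ █ █ · · · · · · ·
    · · · █ █ · · · · · ·
    · · · · █ █ · · · · ·
    · · · · · · █ · · · ·
    · · · · · · · · · · ·
T2:
  2·area = 68  (B↔C swapped to make it positive)
  edge (2, 14)→(0, 4): d=(-2,-10) inclusive
  edge (0, 4)→(6, 0): d=(6,-4) inclusive
  edge (6, 0)→(2, 14): d=(-4,14) inclusive
    (2,0)@(5, 1): e=[56,2,10] → █
    (3,0)@(7, 1): e=[76,10,-18] → ·
    (1,1)@(3, 3): e=[32,6,30] → █
    (3,1)@(7, 3): e=[72,22,-26] → ·
    (0,2)@(1, 5): e=[8,10,50] → █
    (2,2)@(5, 5): e=[48,26,-6] → ·
    (0,3)@(1, 7): e=[4,22,42] → █
    (2,3)@(5, 7): e=[44,38,-14] → ·
    (0,4)@(1, 9): e=[0,34,34] → █  [on edge]
    (2,4)@(5, 9): e=[40,50,-22] → ·
    (0,5)@(1, 11): e=[-4,46,26] → ·
    (1,5)@(3, 11): e=[16,54,-2] → ·
  covered (9 px):
    · · █ · · · · · · · ·
    · █ █ · · · · · · · ·
    █ █ · · · · · · · · ·
    █ █ · · · · · · · · ·
    █ █ · · · · · · · · ·
    · · · · · · · · · · ·
    · · · · · · · · · · ·
T3:
  2·area = 2
  edge (7, 3)→(8, 6): d=(1,3) inclusive
  edge (8, 6)→(6, 2): d=(-2,-4) inclusive
  edge (6, 2)→(7, 3): d=(1,1) inclusive
    (2,0)@(5, 1): e=[4,-2,0] → ·  [on edge]
    (3,1)@(7, 3): e=[0,2,0] → █  [on edge]
    (4,1)@(9, 3): e=[-6,10,-2] → ·
    (3,2)@(7, 5): e=[2,-2,2] → ·
    (4,2)@(9, 5): e=[-4,6,0] → ·  [on edge]
    (5,3)@(11, 7): e=[-8,10,0] → ·  [on edge]
    (4,4)@(9, 9): e=[0,-2,4] → ·  [on edge]
    (6,4)@(13, 9): e=[-12,14,0] → ·  [on edge]
    (7,5)@(15, 11): e=[-16,18,0] → ·  [on edge]
    (8,6)@(17, 13): e=[-20,22,0] → ·  [on edge]
  covered (1 px):
    · · · · · · · · · · ·
    · · · █ · · · · · · ·
    · · · · · · · · · · ·
    · · · · · · · · · · ·
    · · · · · · · · · · ·
    · · · · · · · · · · ·
    · · · · · · · · · · ·

Result: [[1,2],[2,2],[3,2],[3,3],[4,3],[4,4],[5,4],[6,5]]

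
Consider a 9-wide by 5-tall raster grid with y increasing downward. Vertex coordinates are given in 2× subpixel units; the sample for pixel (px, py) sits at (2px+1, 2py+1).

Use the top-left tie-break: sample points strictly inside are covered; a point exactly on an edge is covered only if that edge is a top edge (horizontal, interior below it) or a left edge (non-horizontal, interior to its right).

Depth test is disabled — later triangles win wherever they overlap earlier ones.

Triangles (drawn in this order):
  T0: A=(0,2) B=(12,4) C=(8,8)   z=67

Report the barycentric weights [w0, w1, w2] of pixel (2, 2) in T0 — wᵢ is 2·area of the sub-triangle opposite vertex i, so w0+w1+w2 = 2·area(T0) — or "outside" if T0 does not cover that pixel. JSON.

T0:
  2·area = 56
  edge (0, 2)→(12, 4): d=(12,2) right/bottom  bias=-1
  edge (12, 4)→(8, 8): d=(-4,4) right/bottom  bias=-1
  edge (8, 8)→(0, 2): d=(-8,-6) top-left  bias=+0
    (7,0)@(15, 1): e=[-42,0,98] → .  [on edge]
    (1,1)@(3, 3): e=[6,40,10] → X
    (2,1)@(5, 3): e=[2,32,22] → X
    (3,1)@(7, 3): e=[-2,24,34] → .
    (6,1)@(13, 3): e=[-14,0,70] → .  [on edge]
    (1,2)@(3, 5): e=[30,32,-6] → .
    (2,2)@(5, 5): e=[26,24,6] → X
    (3,2)@(7, 5): e=[22,16,18] → X
    (4,2)@(9, 5): e=[18,8,30] → X
    (5,2)@(11, 5): e=[14,0,42] → .  [on edge]
    (2,3)@(5, 7): e=[50,16,-10] → .
    (3,3)@(7, 7): e=[46,8,2] → X
    (4,3)@(9, 7): e=[42,0,14] → .  [on edge]
    (3,4)@(7, 9): e=[70,0,-14] → .  [on edge]
  covered (6 px):
    . . . . . . . . .
    . X X . . . . . .
    . . X X X . . . .
    . . . X . . . . .
    . . . . . . . . .

Final: [24,6,26]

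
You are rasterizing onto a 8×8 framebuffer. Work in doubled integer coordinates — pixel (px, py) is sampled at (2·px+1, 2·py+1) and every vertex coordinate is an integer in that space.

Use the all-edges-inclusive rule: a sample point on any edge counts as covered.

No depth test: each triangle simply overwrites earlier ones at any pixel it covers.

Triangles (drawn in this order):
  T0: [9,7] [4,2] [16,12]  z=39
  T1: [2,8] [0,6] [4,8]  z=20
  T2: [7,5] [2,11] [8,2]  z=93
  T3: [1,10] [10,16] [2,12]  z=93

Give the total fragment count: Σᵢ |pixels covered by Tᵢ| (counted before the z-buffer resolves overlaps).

T0:
  2·area = 10
  edge (9, 7)→(4, 2): d=(-5,-5) inclusive
  edge (4, 2)→(16, 12): d=(12,10) inclusive
  edge (16, 12)→(9, 7): d=(-7,-5) inclusive
    (1,0)@(3, 1): e=[0,-2,12] → .  [on edge]
    (2,1)@(5, 3): e=[0,2,8] → X  [on edge]
    (3,1)@(7, 3): e=[10,-18,18] → .
    (2,2)@(5, 5): e=[-10,26,-6] → .
    (3,2)@(7, 5): e=[0,6,4] → X  [on edge]
    (4,2)@(9, 5): e=[10,-14,14] → .
    (3,3)@(7, 7): e=[-10,30,-10] → .
    (4,3)@(9, 7): e=[0,10,0] → X  [on edge]
    (5,3)@(11, 7): e=[10,-10,10] → .
    (4,4)@(9, 9): e=[-10,34,-14] → .
    (5,4)@(11, 9): e=[0,14,-4] → .  [on edge]
    (6,5)@(13, 11): e=[0,18,-8] → .  [on edge]
    (7,6)@(15, 13): e=[0,22,-12] → .  [on edge]
  covered (3 px):
    . . . . . . . .
    . . X . . . . .
    . . . X . . . .
    . . . . X . . .
    . . . . . . . .
    . . . . . . . .
    . . . . . . . .
    . . . . . . . .
T1:
  2·area = 4
  edge (2, 8)→(0, 6): d=(-2,-2) inclusive
  edge (0, 6)→(4, 8): d=(4,2) inclusive
  edge (4, 8)→(2, 8): d=(-2,0) inclusive
    (0,3)@(1, 7): e=[0,2,2] → X  [on edge]
    (1,3)@(3, 7): e=[4,-2,2] → .
    (0,4)@(1, 9): e=[-4,10,-2] → .
    (1,4)@(3, 9): e=[0,6,-2] → .  [on edge]
    (2,5)@(5, 11): e=[0,10,-6] → .  [on edge]
    (3,6)@(7, 13): e=[0,14,-10] → .  [on edge]
    (4,7)@(9, 15): e=[0,18,-14] → .  [on edge]
  covered (1 px):
    . . . . . . . .
    . . . . . . . .
    . . . . . . . .
    X . . . . . . .
    . . . . . . . .
    . . . . . . . .
    . . . . . . . .
    . . . . . . . .
T2:
  2·area = 9
  edge (7, 5)→(2, 11): d=(-5,6) inclusive
  edge (2, 11)→(8, 2): d=(6,-9) inclusive
  edge (8, 2)→(7, 5): d=(-1,3) inclusive
    (3,2)@(7, 5): e=[0,9,0] → X  [on edge]
    (4,2)@(9, 5): e=[-12,27,-6] → .
    (2,3)@(5, 7): e=[2,3,4] → X
    (3,3)@(7, 7): e=[-10,21,-2] → .
    (2,4)@(5, 9): e=[-8,15,2] → .
    (2,5)@(5, 11): e=[-18,27,0] → .  [on edge]
  covered (2 px):
    . . . . . . . .
    . . . . . . . .
    . . . X . . . .
    . . X . . . . .
    . . . . . . . .
    . . . . . . . .
    . . . . . . . .
    . . . . . . . .
T3:
  2·area = 12
  edge (1, 10)→(10, 16): d=(9,6) inclusive
  edge (10, 16)→(2, 12): d=(-8,-4) inclusive
  edge (2, 12)→(1, 10): d=(-1,-2) inclusive
    (2,6)@(5, 13): e=[3,4,5] → X
    (3,6)@(7, 13): e=[-9,12,9] → .
    (2,7)@(5, 15): e=[21,-12,3] → .
  covered (1 px):
    . . . . . . . .
    . . . . . . . .
    . . . . . . . .
    . . . . . . . .
    . . . . . . . .
    . . . . . . . .
    . . X . . . . .
    . . . . . . . .

Final: 7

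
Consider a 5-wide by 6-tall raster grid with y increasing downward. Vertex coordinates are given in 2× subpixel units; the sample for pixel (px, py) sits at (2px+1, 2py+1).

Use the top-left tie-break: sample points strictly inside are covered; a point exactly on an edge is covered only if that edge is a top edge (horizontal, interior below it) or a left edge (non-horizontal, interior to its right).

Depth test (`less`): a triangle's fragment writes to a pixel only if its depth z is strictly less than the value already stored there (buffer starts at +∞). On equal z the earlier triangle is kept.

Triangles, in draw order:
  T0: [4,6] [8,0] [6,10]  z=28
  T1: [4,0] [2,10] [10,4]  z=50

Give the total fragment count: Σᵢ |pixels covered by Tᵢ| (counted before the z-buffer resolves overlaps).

T0:
  2·area = 28
  edge (4, 6)→(8, 0): d=(4,-6) top-left  bias=+0
  edge (8, 0)→(6, 10): d=(-2,10) right/bottom  bias=-1
  edge (6, 10)→(4, 6): d=(-2,-4) top-left  bias=+0
    (3,1)@(7, 3): e=[6,4,18] → █
    (4,1)@(9, 3): e=[18,-16,26] → ·
    (2,2)@(5, 5): e=[2,20,6] → █
    (3,2)@(7, 5): e=[14,0,14] → ·  [on edge]
    (2,3)@(5, 7): e=[10,16,2] → █
    (3,3)@(7, 7): e=[22,-4,10] → ·
    (2,4)@(5, 9): e=[18,12,-2] → ·
  covered (3 px):
    · · · · ·
    · · · █ ·
    · · █ · ·
    · · █ · ·
    · · · · ·
    · · · · ·
T1:
  2·area = 68  (B↔C swapped to make it positive)
  edge (4, 0)→(10, 4): d=(6,4) right/bottom  bias=-1
  edge (10, 4)→(2, 10): d=(-8,6) right/bottom  bias=-1
  edge (2, 10)→(4, 0): d=(2,-10) top-left  bias=+0
    (2,0)@(5, 1): e=[2,54,12] → █
    (3,0)@(7, 1): e=[-6,42,32] → ·
    (2,1)@(5, 3): e=[14,38,16] → █
    (3,1)@(7, 3): e=[6,26,36] → █
    (4,1)@(9, 3): e=[-2,14,56] → ·
    (1,2)@(3, 5): e=[34,34,0] → █  [on edge]
    (4,2)@(9, 5): e=[10,-2,60] → ·
    (1,3)@(3, 7): e=[46,18,4] → █
    (3,3)@(7, 7): e=[30,-6,44] → ·
    (1,4)@(3, 9): e=[58,2,8] → █
    (2,4)@(5, 9): e=[50,-10,28] → ·
    (1,5)@(3, 11): e=[70,-14,12] → ·
  covered (9 px):
    · · █ · ·
    · · █ █ ·
    · █ █ █ ·
    · █ █ · ·
    · █ · · ·
    · · · · ·

Answer: 12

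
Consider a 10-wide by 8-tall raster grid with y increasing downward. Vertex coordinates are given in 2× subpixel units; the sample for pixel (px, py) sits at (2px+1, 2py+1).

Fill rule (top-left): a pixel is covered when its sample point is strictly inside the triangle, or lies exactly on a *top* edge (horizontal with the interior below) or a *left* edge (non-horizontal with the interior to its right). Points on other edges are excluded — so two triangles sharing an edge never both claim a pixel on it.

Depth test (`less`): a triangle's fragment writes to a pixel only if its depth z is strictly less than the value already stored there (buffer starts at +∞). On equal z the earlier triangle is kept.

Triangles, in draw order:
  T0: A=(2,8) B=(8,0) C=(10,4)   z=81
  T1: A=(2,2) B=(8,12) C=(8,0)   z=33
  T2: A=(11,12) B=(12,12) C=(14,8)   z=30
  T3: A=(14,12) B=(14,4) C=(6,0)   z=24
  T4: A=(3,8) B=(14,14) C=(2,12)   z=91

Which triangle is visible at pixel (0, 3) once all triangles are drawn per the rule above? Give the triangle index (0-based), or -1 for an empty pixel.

T0:
  2·area = 40
  edge (2, 8)→(8, 0): d=(6,-8) top-left  bias=+0
  edge (8, 0)→(10, 4): d=(2,4) right/bottom  bias=-1
  edge (10, 4)→(2, 8): d=(-8,4) right/bottom  bias=-1
    (3,1)@(7, 3): e=[10,10,20] → █
    (4,1)@(9, 3): e=[26,2,12] → █
    (5,1)@(11, 3): e=[42,-6,4] → ·
    (2,2)@(5, 5): e=[6,22,12] → █
    (4,2)@(9, 5): e=[38,6,-4] → ·
    (1,3)@(3, 7): e=[2,34,4] → █
    (2,3)@(5, 7): e=[18,26,-4] → ·
    (3,3)@(7, 7): e=[34,18,-12] → ·
    (1,4)@(3, 9): e=[14,38,-12] → ·
  covered (5 px):
    · · · · · · · · · ·
    · · · █ █ · · · · ·
    · · █ █ · · · · · ·
    · █ · · · · · · · ·
    · · · · · · · · · ·
    · · · · · · · · · ·
    · · · · · · · · · ·
    · · · · · · · · · ·
T1:
  2·area = 72  (B↔C swapped to make it positive)
  edge (2, 2)→(8, 0): d=(6,-2) top-left  bias=+0
  edge (8, 0)→(8, 12): d=(0,12) right/bottom  bias=-1
  edge (8, 12)→(2, 2): d=(-6,-10) top-left  bias=+0
    (2,0)@(5, 1): e=[0,36,36] → █  [on edge]
    (3,0)@(7, 1): e=[4,12,56] → █
    (4,0)@(9, 1): e=[8,-12,76] → ·
    (1,1)@(3, 3): e=[8,60,4] → █
    (4,1)@(9, 3): e=[20,-12,64] → ·
    (1,2)@(3, 5): e=[20,60,-8] → ·
    (2,2)@(5, 5): e=[24,36,12] → █
    (4,2)@(9, 5): e=[32,-12,52] → ·
    (2,3)@(5, 7): e=[36,36,0] → █  [on edge]
    (4,3)@(9, 7): e=[44,-12,40] → ·
    (2,4)@(5, 9): e=[48,36,-12] → ·
    (3,4)@(7, 9): e=[52,12,8] → █
  covered (10 px):
    · · █ █ · · · · · ·
    · █ █ █ · · · · · ·
    · · █ █ · · · · · ·
    · · █ █ · · · · · ·
    · · · █ · · · · · ·
    · · · · · · · · · ·
    · · · · · · · · · ·
    · · · · · · · · · ·
T2:
  2·area = 4  (B↔C swapped to make it positive)
  edge (11, 12)→(14, 8): d=(3,-4) top-left  bias=+0
  edge (14, 8)→(12, 12): d=(-2,4) right/bottom  bias=-1
  edge (12, 12)→(11, 12): d=(-1,0) right/bottom  bias=-1
  covered (0 px):
    · · · · · · · · · ·
    · · · · · · · · · ·
    · · · · · · · · · ·
    · · · · · · · · · ·
    · · · · · · · · · ·
    · · · · · · · · · ·
    · · · · · · · · · ·
    · · · · · · · · · ·
T3:
  2·area = 64  (B↔C swapped to make it positive)
  edge (14, 12)→(6, 0): d=(-8,-12) top-left  bias=+0
  edge (6, 0)→(14, 4): d=(8,4) right/bottom  bias=-1
  edge (14, 4)→(14, 12): d=(0,8) right/bottom  bias=-1
    (3,0)@(7, 1): e=[4,4,56] → █
    (4,0)@(9, 1): e=[28,-4,40] → ·
    (3,1)@(7, 3): e=[-12,20,56] → ·
    (4,1)@(9, 3): e=[12,12,40] → █
    (5,1)@(11, 3): e=[36,4,24] → █
    (6,1)@(13, 3): e=[60,-4,8] → ·
    (4,2)@(9, 5): e=[-4,28,40] → ·
    (5,2)@(11, 5): e=[20,20,24] → █
    (6,2)@(13, 5): e=[44,12,8] → █
    (7,2)@(15, 5): e=[68,4,-8] → ·
    (5,3)@(11, 7): e=[4,36,24] → █
    (7,3)@(15, 7): e=[52,20,-8] → ·
  covered (8 px):
    · · · █ · · · · · ·
    · · · · █ █ · · · ·
    · · · · · █ █ · · ·
    · · · · · █ █ · · ·
    · · · · · · █ · · ·
    · · · · · · · · · ·
    · · · · · · · · · ·
    · · · · · · · · · ·
T4:
  2·area = 50
  edge (3, 8)→(14, 14): d=(11,6) right/bottom  bias=-1
  edge (14, 14)→(2, 12): d=(-12,-2) top-left  bias=+0
  edge (2, 12)→(3, 8): d=(1,-4) top-left  bias=+0
    (1,4)@(3, 9): e=[11,38,1] → █
    (2,4)@(5, 9): e=[-1,42,9] → ·
    (1,5)@(3, 11): e=[33,14,3] → █
    (2,5)@(5, 11): e=[21,18,11] → █
    (3,5)@(7, 11): e=[9,22,19] → █
    (4,5)@(9, 11): e=[-3,26,27] → ·
    (1,6)@(3, 13): e=[55,-10,5] → ·
    (2,6)@(5, 13): e=[43,-6,13] → ·
    (3,6)@(7, 13): e=[31,-2,21] → ·
    (4,6)@(9, 13): e=[19,2,29] → █
    (5,6)@(11, 13): e=[7,6,37] → █
    (6,6)@(13, 13): e=[-5,10,45] → ·
  covered (6 px):
    · · · · · · · · · ·
    · · · · · · · · · ·
    · · · · · · · · · ·
    · · · · · · · · · ·
    · █ · · · · · · · ·
    · █ █ █ · · · · · ·
    · · · · █ █ · · · ·
    · · · · · · · · · ·

Z-buffer (winner per pixel, '.' = empty):
  . . 1 3 . . . . . .
  . 1 1 1 3 3 . . . .
  . . 1 1 . 3 3 . . .
  . 0 1 1 . 3 3 . . .
  . 4 . 1 . . 3 . . .
  . 4 4 4 . . . . . .
  . . . . 4 4 . . . .
  . . . . . . . . . .

Final: -1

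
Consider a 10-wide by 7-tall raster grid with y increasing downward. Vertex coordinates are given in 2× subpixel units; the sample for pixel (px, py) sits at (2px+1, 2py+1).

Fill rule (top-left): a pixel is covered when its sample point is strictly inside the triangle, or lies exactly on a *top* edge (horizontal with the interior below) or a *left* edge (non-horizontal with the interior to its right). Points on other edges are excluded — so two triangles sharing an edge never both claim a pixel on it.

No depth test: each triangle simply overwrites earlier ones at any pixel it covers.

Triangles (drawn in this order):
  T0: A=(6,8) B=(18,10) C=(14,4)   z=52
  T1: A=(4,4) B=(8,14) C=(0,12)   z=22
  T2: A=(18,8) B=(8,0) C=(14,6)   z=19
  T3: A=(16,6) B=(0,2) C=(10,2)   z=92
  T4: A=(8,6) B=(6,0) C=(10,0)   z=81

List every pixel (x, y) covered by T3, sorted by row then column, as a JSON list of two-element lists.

T0:
  2·area = 64  (B↔C swapped to make it positive)
  edge (6, 8)→(14, 4): d=(8,-4) top-left  bias=+0
  edge (14, 4)→(18, 10): d=(4,6) right/bottom  bias=-1
  edge (18, 10)→(6, 8): d=(-12,-2) top-left  bias=+0
    (6,2)@(13, 5): e=[4,10,50] → X
    (7,2)@(15, 5): e=[12,-2,54] → .
    (4,3)@(9, 7): e=[4,42,18] → X
    (5,3)@(11, 7): e=[12,30,22] → X
    (7,3)@(15, 7): e=[28,6,30] → X
    (8,3)@(17, 7): e=[36,-6,34] → .
    (4,4)@(9, 9): e=[20,50,-6] → .
    (5,4)@(11, 9): e=[28,38,-2] → .
    (6,4)@(13, 9): e=[36,26,2] → X
    (8,4)@(17, 9): e=[52,2,10] → X
    (9,4)@(19, 9): e=[60,-10,14] → .
    (6,5)@(13, 11): e=[52,34,-22] → .
  covered (8 px):
    . . . . . . . . . .
    . . . . . . . . . .
    . . . . . . X . . .
    . . . . X X X X . .
    . . . . . . X X X .
    . . . . . . . . . .
    . . . . . . . . . .
T1:
  2·area = 72
  edge (4, 4)→(8, 14): d=(4,10) right/bottom  bias=-1
  edge (8, 14)→(0, 12): d=(-8,-2) top-left  bias=+0
  edge (0, 12)→(4, 4): d=(4,-8) top-left  bias=+0
    (1,3)@(3, 7): e=[22,46,4] → X
    (2,3)@(5, 7): e=[2,50,20] → X
    (3,3)@(7, 7): e=[-18,54,36] → .
    (1,4)@(3, 9): e=[30,30,12] → X
    (3,4)@(7, 9): e=[-10,38,44] → .
    (0,5)@(1, 11): e=[58,10,4] → X
    (3,5)@(7, 11): e=[-2,22,52] → .
    (0,6)@(1, 13): e=[66,-6,12] → .
    (1,6)@(3, 13): e=[46,-2,28] → .
    (2,6)@(5, 13): e=[26,2,44] → X
    (3,6)@(7, 13): e=[6,6,60] → X
    (4,6)@(9, 13): e=[-14,10,76] → .
  covered (9 px):
    . . . . . . . . . .
    . . . . . . . . . .
    . . . . . . . . . .
    . X X . . . . . . .
    . X X . . . . . . .
    X X X . . . . . . .
    . . X X . . . . . .
T2:
  2·area = 12  (B↔C swapped to make it positive)
  edge (18, 8)→(14, 6): d=(-4,-2) top-left  bias=+0
  edge (14, 6)→(8, 0): d=(-6,-6) top-left  bias=+0
  edge (8, 0)→(18, 8): d=(10,8) right/bottom  bias=-1
    (4,0)@(9, 1): e=[10,0,2] → X  [on edge]
    (5,0)@(11, 1): e=[14,12,-14] → .
    (4,1)@(9, 3): e=[2,-12,22] → .
    (5,1)@(11, 3): e=[6,0,6] → X  [on edge]
    (6,1)@(13, 3): e=[10,12,-10] → .
    (5,2)@(11, 5): e=[-2,-12,26] → .
    (6,2)@(13, 5): e=[2,0,10] → X  [on edge]
    (7,2)@(15, 5): e=[6,12,-6] → .
    (6,3)@(13, 7): e=[-6,-12,30] → .
    (7,3)@(15, 7): e=[-2,0,14] → .  [on edge]
    (8,4)@(17, 9): e=[-6,0,18] → .  [on edge]
    (9,5)@(19, 11): e=[-10,0,22] → .  [on edge]
  covered (3 px):
    . . . . X . . . . .
    . . . . . X . . . .
    . . . . . . X . . .
    . . . . . . . . . .
    . . . . . . . . . .
    . . . . . . . . . .
    . . . . . . . . . .
T3:
  2·area = 40
  edge (16, 6)→(0, 2): d=(-16,-4) top-left  bias=+0
  edge (0, 2)→(10, 2): d=(10,0) top-left  bias=+0
  edge (10, 2)→(16, 6): d=(6,4) right/bottom  bias=-1
    (2,1)@(5, 3): e=[4,10,26] → X
    (3,1)@(7, 3): e=[12,10,18] → X
    (4,1)@(9, 3): e=[20,10,10] → X
    (5,1)@(11, 3): e=[28,10,2] → X
    (6,1)@(13, 3): e=[36,10,-6] → .
    (2,2)@(5, 5): e=[-28,30,38] → .
    (3,2)@(7, 5): e=[-20,30,30] → .
    (4,2)@(9, 5): e=[-12,30,22] → .
    (5,2)@(11, 5): e=[-4,30,14] → .
    (6,2)@(13, 5): e=[4,30,6] → X
    (7,2)@(15, 5): e=[12,30,-2] → .
    (6,3)@(13, 7): e=[-28,50,18] → .
  covered (5 px):
    . . . . . . . . . .
    . . X X X X . . . .
    . . . . . . X . . .
    . . . . . . . . . .
    . . . . . . . . . .
    . . . . . . . . . .
    . . . . . . . . . .
T4:
  2·area = 24
  edge (8, 6)→(6, 0): d=(-2,-6) top-left  bias=+0
  edge (6, 0)→(10, 0): d=(4,0) top-left  bias=+0
  edge (10, 0)→(8, 6): d=(-2,6) right/bottom  bias=-1
    (3,0)@(7, 1): e=[4,4,16] → X
    (4,0)@(9, 1): e=[16,4,4] → X
    (5,0)@(11, 1): e=[28,4,-8] → .
    (3,1)@(7, 3): e=[0,12,12] → X  [on edge]
    (4,1)@(9, 3): e=[12,12,0] → .  [on edge]
    (3,2)@(7, 5): e=[-4,20,8] → .
    (3,4)@(7, 9): e=[-12,36,0] → .  [on edge]
    (4,4)@(9, 9): e=[0,36,-12] → .  [on edge]
  covered (3 px):
    . . . X X . . . . .
    . . . X . . . . . .
    . . . . . . . . . .
    . . . . . . . . . .
    . . . . . . . . . .
    . . . . . . . . . .
    . . . . . . . . . .

Result: [[2,1],[3,1],[4,1],[5,1],[6,2]]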